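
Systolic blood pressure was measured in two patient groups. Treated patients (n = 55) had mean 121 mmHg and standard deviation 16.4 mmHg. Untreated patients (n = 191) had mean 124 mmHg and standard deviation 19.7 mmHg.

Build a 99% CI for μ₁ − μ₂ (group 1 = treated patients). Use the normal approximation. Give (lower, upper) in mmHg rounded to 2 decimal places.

(-9.78, 3.78)

Per-group SEs: s₁/√n₁ = 16.4/√55 = 2.2114, s₂/√n₂ = 19.7/√191 = 1.4254.
Unpooled SE of the difference: √(4.89028996 + 2.03176516) = 2.6310.
Margin of error = z* · SE = 2.576 × 2.6310 = 6.7775.
x̄₁ − x̄₂ = 121 − 124 = -3.0000.
CI: -3.0000 ± 6.7775 = (-9.78, 3.78).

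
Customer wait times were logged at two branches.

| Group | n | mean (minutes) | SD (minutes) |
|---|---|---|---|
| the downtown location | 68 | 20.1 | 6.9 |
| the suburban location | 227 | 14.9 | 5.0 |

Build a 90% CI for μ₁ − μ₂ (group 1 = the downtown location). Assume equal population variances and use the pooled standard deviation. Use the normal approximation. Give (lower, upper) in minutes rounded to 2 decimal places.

Pooled variance s_p² = [67·6.9² + 226·5.0²] / (68+227−2) = 30.1702, so s_p = 5.4927.
SE_diff = s_p·√(1/n₁ + 1/n₂) = 5.4927·√(1/68 + 1/227) = 0.7593.
z* = 1.645; margin = 1.645 × 0.7593 = 1.2490.
Difference = 20.1 − 14.9 = 5.2000.
5.2000 ± 1.2490 → (3.95, 6.45).

(3.95, 6.45)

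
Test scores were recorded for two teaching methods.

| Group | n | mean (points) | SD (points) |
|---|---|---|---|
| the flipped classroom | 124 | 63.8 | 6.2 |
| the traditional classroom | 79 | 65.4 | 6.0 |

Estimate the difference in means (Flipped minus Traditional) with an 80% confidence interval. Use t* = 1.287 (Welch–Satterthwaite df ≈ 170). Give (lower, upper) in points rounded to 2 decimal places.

(-2.73, -0.47)

SE₁ = s₁/√n₁ = 6.2/√124 = 0.5568; SE₂ = 6.0/√79 = 0.6751.
Independent samples, unequal variances: SE_diff = √(SE₁² + SE₂²) = √(0.31002624 + 0.45576001) = 0.8751.
t* = 1.287, so margin of error = 1.287 × 0.8751 = 1.1263.
Difference in means = 63.8 − 65.4 = -1.6000.
-1.6000 ± 1.1263 → (-2.73, -0.47).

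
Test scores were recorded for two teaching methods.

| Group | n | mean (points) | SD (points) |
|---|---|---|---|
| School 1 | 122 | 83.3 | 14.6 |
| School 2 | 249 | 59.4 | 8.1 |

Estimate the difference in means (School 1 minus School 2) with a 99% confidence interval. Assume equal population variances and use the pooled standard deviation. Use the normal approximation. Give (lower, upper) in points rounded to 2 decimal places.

s_p = √[((n₁−1)s₁² + (n₂−1)s₂²)/(n₁+n₂−2)] = √[(121·14.6² + 248·8.1²)/369] = 10.6768.
SE = 10.6768·√(1/122 + 1/249) = 1.1799.
With z* = 2.576, margin = 2.576 × 1.1799 = 3.0394.
x̄₁ − x̄₂ = 83.3 − 59.4 = 23.9000; interval 23.9000 ± 3.0394 = (20.86, 26.94).

(20.86, 26.94)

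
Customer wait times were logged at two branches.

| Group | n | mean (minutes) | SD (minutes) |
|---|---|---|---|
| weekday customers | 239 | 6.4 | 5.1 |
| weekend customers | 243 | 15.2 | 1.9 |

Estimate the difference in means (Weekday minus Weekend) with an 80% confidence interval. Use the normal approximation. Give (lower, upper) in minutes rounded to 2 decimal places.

SE₁ = s₁/√n₁ = 5.1/√239 = 0.3299; SE₂ = 1.9/√243 = 0.1219.
Independent samples, unequal variances: SE_diff = √(SE₁² + SE₂²) = √(0.10883401 + 0.01485961) = 0.3517.
z* = 1.282, so margin of error = 1.282 × 0.3517 = 0.4509.
Difference in means = 6.4 − 15.2 = -8.8000.
-8.8000 ± 0.4509 → (-9.25, -8.35).

(-9.25, -8.35)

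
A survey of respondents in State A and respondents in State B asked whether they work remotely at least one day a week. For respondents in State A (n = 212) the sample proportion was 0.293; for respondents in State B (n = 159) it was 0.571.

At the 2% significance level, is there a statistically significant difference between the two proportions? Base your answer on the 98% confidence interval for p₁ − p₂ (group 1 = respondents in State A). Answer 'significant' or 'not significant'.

significant

The two standard errors are √(0.2930×0.7070/212) = 0.03126 and √(0.5710×0.4290/159) = 0.03925.
Because the samples are independent, SE_diff = √(0.03126² + 0.03925²) = 0.05018.
Using z* = 2.326 for 98%, ME = 2.326 × 0.05018 = 0.11672.
p̂₁ − p̂₂ = -0.2780; interval -0.2780 ± 0.11672 gives (-0.39472, -0.16128).
The interval (-0.39472, -0.16128) does not contain 0, so the difference is significant.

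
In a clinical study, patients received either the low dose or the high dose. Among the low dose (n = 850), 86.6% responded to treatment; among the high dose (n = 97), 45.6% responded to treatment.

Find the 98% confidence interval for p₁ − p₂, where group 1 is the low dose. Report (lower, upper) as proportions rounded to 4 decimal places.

(0.2893, 0.5307)

The two standard errors are √(0.8660×0.1340/850) = 0.01168 and √(0.4560×0.5440/97) = 0.05057.
Because the samples are independent, SE_diff = √(0.01168² + 0.05057²) = 0.05190.
Using z* = 2.326 for 98%, ME = 2.326 × 0.05190 = 0.12072.
p̂₁ − p̂₂ = 0.4100; interval 0.4100 ± 0.12072 gives (0.2893, 0.5307).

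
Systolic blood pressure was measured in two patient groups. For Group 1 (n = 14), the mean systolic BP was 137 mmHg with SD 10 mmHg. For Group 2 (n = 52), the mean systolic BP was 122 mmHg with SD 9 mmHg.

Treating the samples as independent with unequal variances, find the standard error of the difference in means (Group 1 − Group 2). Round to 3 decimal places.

2.950

Per-group SEs: s₁/√n₁ = 10/√14 = 2.6726, s₂/√n₂ = 9/√52 = 1.2481.
Unpooled SE of the difference: √(7.14279076 + 1.55775361) = 2.9497.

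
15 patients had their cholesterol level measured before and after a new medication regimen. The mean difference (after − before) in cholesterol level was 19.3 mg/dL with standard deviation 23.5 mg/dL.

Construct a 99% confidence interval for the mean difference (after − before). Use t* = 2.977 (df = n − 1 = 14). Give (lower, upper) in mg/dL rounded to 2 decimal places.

(1.24, 37.36)

This is a matched-pairs design, so SE = s_d/√n = 23.5/√15 = 6.0677.
Margin = 2.977 × 6.0677 = 18.0635; the interval is 19.3 ± 18.0635 = (1.24, 37.36).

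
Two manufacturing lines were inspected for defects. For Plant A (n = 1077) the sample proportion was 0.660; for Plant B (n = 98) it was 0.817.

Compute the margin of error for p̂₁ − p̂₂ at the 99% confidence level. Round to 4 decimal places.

0.1073

The two standard errors are √(0.6600×0.3400/1077) = 0.01443 and √(0.8170×0.1830/98) = 0.03906.
Because the samples are independent, SE_diff = √(0.01443² + 0.03906²) = 0.04164.
Using z* = 2.576 for 99%, ME = 2.576 × 0.04164 = 0.10726.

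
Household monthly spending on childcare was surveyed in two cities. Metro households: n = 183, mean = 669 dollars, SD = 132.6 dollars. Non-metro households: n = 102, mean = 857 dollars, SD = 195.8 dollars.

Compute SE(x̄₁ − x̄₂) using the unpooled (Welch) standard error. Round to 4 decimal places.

Standard errors of each mean: 132.6/√183 = 9.8021 and 195.8/√102 = 19.3871.
SE(x̄₁ − x̄₂) = √(9.8021² + 19.3871²) = 21.7242 for independent samples with unequal variances.

21.7242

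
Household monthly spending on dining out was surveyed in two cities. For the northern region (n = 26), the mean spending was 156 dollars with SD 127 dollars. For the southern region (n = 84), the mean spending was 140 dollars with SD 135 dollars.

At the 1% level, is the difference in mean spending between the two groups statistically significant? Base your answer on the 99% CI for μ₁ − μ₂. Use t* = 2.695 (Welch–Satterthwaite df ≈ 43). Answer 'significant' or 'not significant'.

not significant

Standard errors of each mean: 127/√26 = 24.9067 and 135/√84 = 14.7297.
SE(x̄₁ − x̄₂) = √(24.9067² + 14.7297²) = 28.9363 for independent samples with unequal variances.
With t* = 2.695, the margin is 2.695 × 28.9363 = 77.9833.
x̄₁ − x̄₂ = 156 − 140 = 16.0000; the interval is 16.0000 ± 77.9833 = (-61.9833, 93.9833).
The interval (-61.9833, 93.9833) contains 0, so the difference is not significant.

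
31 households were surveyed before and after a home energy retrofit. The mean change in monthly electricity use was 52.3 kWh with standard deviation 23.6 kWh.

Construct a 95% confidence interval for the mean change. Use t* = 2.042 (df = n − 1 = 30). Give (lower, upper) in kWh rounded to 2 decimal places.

(43.64, 60.96)

Paired design: SE = s_d/√n = 23.6/√31 = 4.2387.
t* = 2.042; margin of error = 2.042 × 4.2387 = 8.6554.
52.3 ± 8.6554 → (43.64, 60.96).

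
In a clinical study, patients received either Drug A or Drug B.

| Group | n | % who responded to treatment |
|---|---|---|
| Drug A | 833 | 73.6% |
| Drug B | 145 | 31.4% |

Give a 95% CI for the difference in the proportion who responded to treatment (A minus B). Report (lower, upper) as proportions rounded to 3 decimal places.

(0.341, 0.503)

The two standard errors are √(0.7360×0.2640/833) = 0.01527 and √(0.3140×0.6860/145) = 0.03854.
Because the samples are independent, SE_diff = √(0.01527² + 0.03854²) = 0.04145.
Using z* = 1.960 for 95%, ME = 1.960 × 0.04145 = 0.08124.
p̂₁ − p̂₂ = 0.4220; interval 0.4220 ± 0.08124 gives (0.341, 0.503).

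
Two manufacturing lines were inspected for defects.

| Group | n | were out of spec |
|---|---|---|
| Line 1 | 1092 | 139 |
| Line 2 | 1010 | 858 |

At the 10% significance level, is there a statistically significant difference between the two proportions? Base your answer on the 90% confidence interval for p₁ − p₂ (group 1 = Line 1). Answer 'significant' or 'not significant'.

significant

Sample proportions: 139/1092 = 0.1273, 858/1010 = 0.8495.
Each SE is √(p̂(1−p̂)/n): √(0.1273·0.8727/1092) = 0.01009 and √(0.8495·0.1505/1010) = 0.01125.
SE(p̂₁ − p̂₂) = √(SE₁² + SE₂²) = √(0.0001018081 + 0.0001265625) = 0.01511, since the two samples are independent.
At 90% confidence z* = 1.645; margin = 1.645 × 0.01511 = 0.02486.
The difference is 0.1273 − 0.8495 = -0.7222, so the interval is -0.7222 ± 0.02486 = (-0.74706, -0.69734).
The interval (-0.74706, -0.69734) does not contain 0, so the difference is significant.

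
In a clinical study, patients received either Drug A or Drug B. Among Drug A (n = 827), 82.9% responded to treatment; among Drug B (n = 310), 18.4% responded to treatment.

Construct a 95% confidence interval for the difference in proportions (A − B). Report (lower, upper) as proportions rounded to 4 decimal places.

(0.5948, 0.6952)

The two standard errors are √(0.8290×0.1710/827) = 0.01309 and √(0.1840×0.8160/310) = 0.02201.
Because the samples are independent, SE_diff = √(0.01309² + 0.02201²) = 0.02561.
Using z* = 1.960 for 95%, ME = 1.960 × 0.02561 = 0.05020.
p̂₁ − p̂₂ = 0.6450; interval 0.6450 ± 0.05020 gives (0.5948, 0.6952).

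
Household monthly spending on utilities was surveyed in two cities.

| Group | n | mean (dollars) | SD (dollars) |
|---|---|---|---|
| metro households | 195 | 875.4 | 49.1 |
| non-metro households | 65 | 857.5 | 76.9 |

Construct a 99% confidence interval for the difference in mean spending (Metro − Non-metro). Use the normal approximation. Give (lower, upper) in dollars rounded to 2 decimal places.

(-8.29, 44.09)

SE₁ = s₁/√n₁ = 49.1/√195 = 3.5161; SE₂ = 76.9/√65 = 9.5383.
Independent samples, unequal variances: SE_diff = √(SE₁² + SE₂²) = √(12.36295921 + 90.97916689) = 10.1657.
z* = 2.576, so margin of error = 2.576 × 10.1657 = 26.1868.
Difference in means = 875.4 − 857.5 = 17.9000.
17.9000 ± 26.1868 → (-8.29, 44.09).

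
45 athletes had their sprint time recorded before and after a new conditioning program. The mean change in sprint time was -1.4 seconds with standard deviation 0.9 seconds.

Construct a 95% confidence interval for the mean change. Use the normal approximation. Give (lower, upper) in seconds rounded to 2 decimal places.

(-1.66, -1.14)

This is a matched-pairs design, so SE = s_d/√n = 0.9/√45 = 0.1342.
Margin = 1.960 × 0.1342 = 0.2630; the interval is -1.4 ± 0.2630 = (-1.66, -1.14).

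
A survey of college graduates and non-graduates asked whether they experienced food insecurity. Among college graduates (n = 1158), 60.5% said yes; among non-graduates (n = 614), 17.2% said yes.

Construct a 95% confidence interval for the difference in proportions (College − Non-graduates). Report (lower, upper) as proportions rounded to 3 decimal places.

SE₁ = √(p̂₁(1−p̂₁)/n₁) = √(0.6050·0.3950/1158) = 0.01437; SE₂ = √(0.1720·0.8280/614) = 0.01523.
Independent samples: SE of the difference = √(SE₁² + SE₂²) = √(0.0002064969 + 0.0002319529) = 0.02094.
z* for 95% confidence is 1.960, so the margin of error is 1.960 × 0.02094 = 0.04104.
Point estimate p̂₁ − p̂₂ = 0.6050 − 0.1720 = 0.4330.
0.4330 ± 0.04104 → (0.392, 0.474).

(0.392, 0.474)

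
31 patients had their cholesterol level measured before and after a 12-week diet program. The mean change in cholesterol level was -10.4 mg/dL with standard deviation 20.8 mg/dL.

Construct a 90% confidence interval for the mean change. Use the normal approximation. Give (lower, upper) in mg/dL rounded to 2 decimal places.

This is a matched-pairs design, so SE = s_d/√n = 20.8/√31 = 3.7358.
Margin = 1.645 × 3.7358 = 6.1454; the interval is -10.4 ± 6.1454 = (-16.55, -4.25).

(-16.55, -4.25)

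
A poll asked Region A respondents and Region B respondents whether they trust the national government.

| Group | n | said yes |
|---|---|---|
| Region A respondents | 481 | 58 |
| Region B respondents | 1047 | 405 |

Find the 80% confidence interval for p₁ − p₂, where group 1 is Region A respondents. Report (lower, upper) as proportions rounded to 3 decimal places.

(-0.293, -0.239)

First, p̂₁ = 58/481 = 0.1206; p̂₂ = 405/1047 = 0.3868.
The two standard errors are √(0.1206×0.8794/481) = 0.01485 and √(0.3868×0.6132/1047) = 0.01505.
Because the samples are independent, SE_diff = √(0.01485² + 0.01505²) = 0.02114.
Using z* = 1.282 for 80%, ME = 1.282 × 0.02114 = 0.02710.
p̂₁ − p̂₂ = -0.2662; interval -0.2662 ± 0.02710 gives (-0.293, -0.239).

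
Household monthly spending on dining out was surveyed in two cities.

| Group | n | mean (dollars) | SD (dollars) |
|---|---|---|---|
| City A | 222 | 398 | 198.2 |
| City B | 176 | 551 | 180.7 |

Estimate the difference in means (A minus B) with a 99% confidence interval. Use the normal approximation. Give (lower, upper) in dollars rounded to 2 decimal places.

(-202.04, -103.96)

SE₁ = s₁/√n₁ = 198.2/√222 = 13.3023; SE₂ = 180.7/√176 = 13.6208.
Independent samples, unequal variances: SE_diff = √(SE₁² + SE₂²) = √(176.95118529 + 185.52619264) = 19.0388.
z* = 2.576, so margin of error = 2.576 × 19.0388 = 49.0439.
Difference in means = 398 − 551 = -153.0000.
-153.0000 ± 49.0439 → (-202.04, -103.96).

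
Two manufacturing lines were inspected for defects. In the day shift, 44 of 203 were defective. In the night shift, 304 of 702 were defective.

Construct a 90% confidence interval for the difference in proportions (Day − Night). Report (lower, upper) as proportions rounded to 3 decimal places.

p̂₁ = 44/203 = 0.2167 and p̂₂ = 304/702 = 0.4330.
SE₁ = √(p̂₁(1−p̂₁)/n₁) = √(0.2167·0.7833/203) = 0.02892; SE₂ = √(0.4330·0.5670/702) = 0.01870.
Independent samples: SE of the difference = √(SE₁² + SE₂²) = √(0.0008363664 + 0.00034969) = 0.03444.
z* for 90% confidence is 1.645, so the margin of error is 1.645 × 0.03444 = 0.05665.
Point estimate p̂₁ − p̂₂ = 0.2167 − 0.4330 = -0.2163.
-0.2163 ± 0.05665 → (-0.273, -0.160).

(-0.273, -0.160)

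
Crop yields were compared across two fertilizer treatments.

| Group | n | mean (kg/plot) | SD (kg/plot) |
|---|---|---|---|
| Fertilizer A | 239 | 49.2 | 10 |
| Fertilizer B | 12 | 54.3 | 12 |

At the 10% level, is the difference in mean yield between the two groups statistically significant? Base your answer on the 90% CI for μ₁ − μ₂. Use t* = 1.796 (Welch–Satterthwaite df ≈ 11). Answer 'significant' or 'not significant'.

not significant

SE₁ = s₁/√n₁ = 10/√239 = 0.6468; SE₂ = 12/√12 = 3.4641.
Independent samples, unequal variances: SE_diff = √(SE₁² + SE₂²) = √(0.41835024 + 11.99998881) = 3.5240.
t* = 1.796, so margin of error = 1.796 × 3.5240 = 6.3291.
Difference in means = 49.2 − 54.3 = -5.1000.
-5.1000 ± 6.3291 → (-11.4291, 1.2291).
The interval (-11.4291, 1.2291) contains 0, so the difference is not significant.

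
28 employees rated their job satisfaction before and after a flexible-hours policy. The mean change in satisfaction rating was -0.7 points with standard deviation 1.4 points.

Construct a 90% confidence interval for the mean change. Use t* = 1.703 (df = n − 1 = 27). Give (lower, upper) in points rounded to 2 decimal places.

This is a matched-pairs design, so SE = s_d/√n = 1.4/√28 = 0.2646.
Margin = 1.703 × 0.2646 = 0.4506; the interval is -0.7 ± 0.4506 = (-1.15, -0.25).

(-1.15, -0.25)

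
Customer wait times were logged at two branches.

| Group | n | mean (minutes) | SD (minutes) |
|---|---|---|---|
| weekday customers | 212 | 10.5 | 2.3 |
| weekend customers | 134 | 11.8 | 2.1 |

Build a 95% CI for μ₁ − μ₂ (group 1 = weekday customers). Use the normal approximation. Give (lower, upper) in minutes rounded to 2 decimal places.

(-1.77, -0.83)

Standard errors of each mean: 2.3/√212 = 0.1580 and 2.1/√134 = 0.1814.
SE(x̄₁ − x̄₂) = √(0.1580² + 0.1814²) = 0.2406 for independent samples with unequal variances.
With z* = 1.960, the margin is 1.960 × 0.2406 = 0.4716.
x̄₁ − x̄₂ = 10.5 − 11.8 = -1.3000; the interval is -1.3000 ± 0.4716 = (-1.77, -0.83).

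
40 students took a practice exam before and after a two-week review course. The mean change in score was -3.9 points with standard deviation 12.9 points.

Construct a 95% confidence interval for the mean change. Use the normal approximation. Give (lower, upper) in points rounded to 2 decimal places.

(-7.90, 0.10)

This is a matched-pairs design, so SE = s_d/√n = 12.9/√40 = 2.0397.
Margin = 1.960 × 2.0397 = 3.9978; the interval is -3.9 ± 3.9978 = (-7.90, 0.10).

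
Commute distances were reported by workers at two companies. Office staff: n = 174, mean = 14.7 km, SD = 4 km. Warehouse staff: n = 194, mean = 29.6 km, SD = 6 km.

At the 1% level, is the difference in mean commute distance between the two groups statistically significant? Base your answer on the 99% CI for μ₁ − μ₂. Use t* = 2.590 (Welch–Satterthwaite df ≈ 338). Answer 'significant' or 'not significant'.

significant

Standard errors of each mean: 4/√174 = 0.3032 and 6/√194 = 0.4308.
SE(x̄₁ − x̄₂) = √(0.3032² + 0.4308²) = 0.5268 for independent samples with unequal variances.
With t* = 2.590, the margin is 2.590 × 0.5268 = 1.3644.
x̄₁ − x̄₂ = 14.7 − 29.6 = -14.9000; the interval is -14.9000 ± 1.3644 = (-16.2644, -13.5356).
The interval (-16.2644, -13.5356) does not contain 0, so the difference is significant.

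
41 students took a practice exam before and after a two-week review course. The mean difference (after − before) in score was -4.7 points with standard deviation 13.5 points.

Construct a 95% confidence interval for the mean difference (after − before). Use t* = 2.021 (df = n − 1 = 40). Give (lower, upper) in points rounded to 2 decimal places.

This is a matched-pairs design, so SE = s_d/√n = 13.5/√41 = 2.1083.
Margin = 2.021 × 2.1083 = 4.2609; the interval is -4.7 ± 4.2609 = (-8.96, -0.44).

(-8.96, -0.44)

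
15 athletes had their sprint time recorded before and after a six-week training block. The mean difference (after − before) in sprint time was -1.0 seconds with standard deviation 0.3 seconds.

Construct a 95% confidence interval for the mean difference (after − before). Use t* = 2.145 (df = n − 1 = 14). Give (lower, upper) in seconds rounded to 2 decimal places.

This is a matched-pairs design, so SE = s_d/√n = 0.3/√15 = 0.0775.
Margin = 2.145 × 0.0775 = 0.1662; the interval is -1.0 ± 0.1662 = (-1.17, -0.83).

(-1.17, -0.83)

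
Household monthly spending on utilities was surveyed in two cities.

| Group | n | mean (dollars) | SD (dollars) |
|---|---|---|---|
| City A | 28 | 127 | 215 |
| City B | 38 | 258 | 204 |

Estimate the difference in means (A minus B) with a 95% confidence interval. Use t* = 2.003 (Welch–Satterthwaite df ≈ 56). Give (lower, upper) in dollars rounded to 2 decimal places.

(-235.96, -26.04)

SE₁ = s₁/√n₁ = 215/√28 = 40.6312; SE₂ = 204/√38 = 33.0932.
Independent samples, unequal variances: SE_diff = √(SE₁² + SE₂²) = √(1650.89441344 + 1095.15988624) = 52.4028.
t* = 2.003, so margin of error = 2.003 × 52.4028 = 104.9628.
Difference in means = 127 − 258 = -131.0000.
-131.0000 ± 104.9628 → (-235.96, -26.04).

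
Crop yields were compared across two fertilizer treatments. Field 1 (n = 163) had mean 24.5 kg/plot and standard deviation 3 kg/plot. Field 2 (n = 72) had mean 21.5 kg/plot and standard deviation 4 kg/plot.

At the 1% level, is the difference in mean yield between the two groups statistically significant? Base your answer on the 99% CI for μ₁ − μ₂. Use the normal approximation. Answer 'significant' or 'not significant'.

significant

SE₁ = s₁/√n₁ = 3/√163 = 0.2350; SE₂ = 4/√72 = 0.4714.
Independent samples, unequal variances: SE_diff = √(SE₁² + SE₂²) = √(0.055225 + 0.22221796) = 0.5267.
z* = 2.576, so margin of error = 2.576 × 0.5267 = 1.3568.
Difference in means = 24.5 − 21.5 = 3.0000.
3.0000 ± 1.3568 → (1.6432, 4.3568).
The interval (1.6432, 4.3568) does not contain 0, so the difference is significant.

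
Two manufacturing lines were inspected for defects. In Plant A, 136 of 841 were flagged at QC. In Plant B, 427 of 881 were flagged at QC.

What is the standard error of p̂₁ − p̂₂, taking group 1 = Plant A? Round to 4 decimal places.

Sample proportions: 136/841 = 0.1617, 427/881 = 0.4847.
Each SE is √(p̂(1−p̂)/n): √(0.1617·0.8383/841) = 0.01270 and √(0.4847·0.5153/881) = 0.01684.
SE(p̂₁ − p̂₂) = √(SE₁² + SE₂²) = √(0.00016129 + 0.0002835856) = 0.02109, since the two samples are independent.

0.0211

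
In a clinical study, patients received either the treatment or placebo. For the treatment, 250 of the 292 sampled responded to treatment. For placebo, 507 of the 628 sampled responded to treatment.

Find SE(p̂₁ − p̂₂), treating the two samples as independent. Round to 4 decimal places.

First, p̂₁ = 250/292 = 0.8562; p̂₂ = 507/628 = 0.8073.
The two standard errors are √(0.8562×0.1438/292) = 0.02053 and √(0.8073×0.1927/628) = 0.01574.
Because the samples are independent, SE_diff = √(0.02053² + 0.01574²) = 0.02587.

0.0259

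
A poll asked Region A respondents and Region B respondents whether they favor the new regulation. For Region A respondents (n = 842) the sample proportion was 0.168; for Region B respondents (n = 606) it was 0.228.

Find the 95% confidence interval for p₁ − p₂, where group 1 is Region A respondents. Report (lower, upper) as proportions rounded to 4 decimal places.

Each SE is √(p̂(1−p̂)/n): √(0.1680·0.8320/842) = 0.01288 and √(0.2280·0.7720/606) = 0.01704.
SE(p̂₁ − p̂₂) = √(SE₁² + SE₂²) = √(0.0001658944 + 0.0002903616) = 0.02136, since the two samples are independent.
At 95% confidence z* = 1.960; margin = 1.960 × 0.02136 = 0.04187.
The difference is 0.1680 − 0.2280 = -0.0600, so the interval is -0.0600 ± 0.04187 = (-0.1019, -0.0181).

(-0.1019, -0.0181)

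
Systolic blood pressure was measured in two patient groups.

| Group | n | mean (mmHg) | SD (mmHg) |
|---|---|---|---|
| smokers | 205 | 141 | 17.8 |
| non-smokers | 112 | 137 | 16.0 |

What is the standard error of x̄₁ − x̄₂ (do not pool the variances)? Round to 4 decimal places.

Standard errors of each mean: 17.8/√205 = 1.2432 and 16.0/√112 = 1.5119.
SE(x̄₁ − x̄₂) = √(1.2432² + 1.5119²) = 1.9574 for independent samples with unequal variances.

1.9574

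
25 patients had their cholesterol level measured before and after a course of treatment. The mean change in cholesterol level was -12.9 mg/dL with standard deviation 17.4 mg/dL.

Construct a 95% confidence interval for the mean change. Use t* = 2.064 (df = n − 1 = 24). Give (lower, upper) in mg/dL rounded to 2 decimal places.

(-20.08, -5.72)

Paired design: SE = s_d/√n = 17.4/√25 = 3.4800.
t* = 2.064; margin of error = 2.064 × 3.4800 = 7.1827.
-12.9 ± 7.1827 → (-20.08, -5.72).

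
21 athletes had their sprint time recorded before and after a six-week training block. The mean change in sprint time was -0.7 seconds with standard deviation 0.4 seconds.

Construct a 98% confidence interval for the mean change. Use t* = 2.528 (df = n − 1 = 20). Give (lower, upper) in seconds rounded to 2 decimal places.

(-0.92, -0.48)

Paired design: SE = s_d/√n = 0.4/√21 = 0.0873.
t* = 2.528; margin of error = 2.528 × 0.0873 = 0.2207.
-0.7 ± 0.2207 → (-0.92, -0.48).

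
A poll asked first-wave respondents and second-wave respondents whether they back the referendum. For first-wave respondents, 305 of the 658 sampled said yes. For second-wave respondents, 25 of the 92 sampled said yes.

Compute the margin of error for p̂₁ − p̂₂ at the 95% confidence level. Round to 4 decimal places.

Sample proportions: 305/658 = 0.4635, 25/92 = 0.2717.
Each SE is √(p̂(1−p̂)/n): √(0.4635·0.5365/658) = 0.01944 and √(0.2717·0.7283/92) = 0.04638.
SE(p̂₁ − p̂₂) = √(SE₁² + SE₂²) = √(0.0003779136 + 0.0021511044) = 0.05029, since the two samples are independent.
At 95% confidence z* = 1.960; margin = 1.960 × 0.05029 = 0.09857.

0.0986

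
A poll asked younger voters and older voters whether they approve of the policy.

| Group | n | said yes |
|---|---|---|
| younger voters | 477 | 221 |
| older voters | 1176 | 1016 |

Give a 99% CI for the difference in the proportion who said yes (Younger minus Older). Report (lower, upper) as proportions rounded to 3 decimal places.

(-0.465, -0.336)

First, p̂₁ = 221/477 = 0.4633; p̂₂ = 1016/1176 = 0.8639.
The two standard errors are √(0.4633×0.5367/477) = 0.02283 and √(0.8639×0.1361/1176) = 0.01000.
Because the samples are independent, SE_diff = √(0.02283² + 0.01000²) = 0.02492.
Using z* = 2.576 for 99%, ME = 2.576 × 0.02492 = 0.06419.
p̂₁ − p̂₂ = -0.4006; interval -0.4006 ± 0.06419 gives (-0.465, -0.336).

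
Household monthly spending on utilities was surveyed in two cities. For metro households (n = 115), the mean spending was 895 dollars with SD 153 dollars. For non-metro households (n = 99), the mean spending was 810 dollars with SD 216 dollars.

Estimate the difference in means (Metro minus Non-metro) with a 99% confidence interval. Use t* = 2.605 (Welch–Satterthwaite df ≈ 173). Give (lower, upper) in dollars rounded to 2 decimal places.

Standard errors of each mean: 153/√115 = 14.2673 and 216/√99 = 21.7088.
SE(x̄₁ − x̄₂) = √(14.2673² + 21.7088²) = 25.9774 for independent samples with unequal variances.
With t* = 2.605, the margin is 2.605 × 25.9774 = 67.6711.
x̄₁ − x̄₂ = 895 − 810 = 85.0000; the interval is 85.0000 ± 67.6711 = (17.33, 152.67).

(17.33, 152.67)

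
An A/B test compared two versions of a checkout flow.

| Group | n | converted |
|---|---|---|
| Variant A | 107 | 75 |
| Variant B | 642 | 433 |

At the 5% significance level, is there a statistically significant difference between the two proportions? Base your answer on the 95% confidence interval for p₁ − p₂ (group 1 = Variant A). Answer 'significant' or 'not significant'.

Sample proportions: 75/107 = 0.7009, 433/642 = 0.6745.
Each SE is √(p̂(1−p̂)/n): √(0.7009·0.2991/107) = 0.04426 and √(0.6745·0.3255/642) = 0.01849.
SE(p̂₁ − p̂₂) = √(SE₁² + SE₂²) = √(0.0019589476 + 0.0003418801) = 0.04797, since the two samples are independent.
At 95% confidence z* = 1.960; margin = 1.960 × 0.04797 = 0.09402.
The difference is 0.7009 − 0.6745 = 0.0264, so the interval is 0.0264 ± 0.09402 = (-0.06762, 0.12042).
The interval (-0.06762, 0.12042) contains 0, so the difference is not significant.

not significant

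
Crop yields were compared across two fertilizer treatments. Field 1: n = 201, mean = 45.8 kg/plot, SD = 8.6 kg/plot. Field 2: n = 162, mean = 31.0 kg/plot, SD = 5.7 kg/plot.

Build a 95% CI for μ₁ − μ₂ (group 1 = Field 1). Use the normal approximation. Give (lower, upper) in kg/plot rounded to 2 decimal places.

Standard errors of each mean: 8.6/√201 = 0.6066 and 5.7/√162 = 0.4478.
SE(x̄₁ − x̄₂) = √(0.6066² + 0.4478²) = 0.7540 for independent samples with unequal variances.
With z* = 1.960, the margin is 1.960 × 0.7540 = 1.4778.
x̄₁ − x̄₂ = 45.8 − 31.0 = 14.8000; the interval is 14.8000 ± 1.4778 = (13.32, 16.28).

(13.32, 16.28)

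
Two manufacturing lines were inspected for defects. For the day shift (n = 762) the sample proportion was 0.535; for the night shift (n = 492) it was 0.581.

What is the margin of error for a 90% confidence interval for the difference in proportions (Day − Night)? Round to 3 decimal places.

0.047

SE₁ = √(p̂₁(1−p̂₁)/n₁) = √(0.5350·0.4650/762) = 0.01807; SE₂ = √(0.5810·0.4190/492) = 0.02224.
Independent samples: SE of the difference = √(SE₁² + SE₂²) = √(0.0003265249 + 0.0004946176) = 0.02866.
z* for 90% confidence is 1.645, so the margin of error is 1.645 × 0.02866 = 0.04715.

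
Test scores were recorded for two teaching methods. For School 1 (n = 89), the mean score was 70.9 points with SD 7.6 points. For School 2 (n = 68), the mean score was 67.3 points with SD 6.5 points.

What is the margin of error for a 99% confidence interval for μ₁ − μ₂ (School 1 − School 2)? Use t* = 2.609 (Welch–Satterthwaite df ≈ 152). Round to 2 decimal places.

2.94

Standard errors of each mean: 7.6/√89 = 0.8056 and 6.5/√68 = 0.7882.
SE(x̄₁ − x̄₂) = √(0.8056² + 0.7882²) = 1.1271 for independent samples with unequal variances.
With t* = 2.609, the margin is 2.609 × 1.1271 = 2.9406.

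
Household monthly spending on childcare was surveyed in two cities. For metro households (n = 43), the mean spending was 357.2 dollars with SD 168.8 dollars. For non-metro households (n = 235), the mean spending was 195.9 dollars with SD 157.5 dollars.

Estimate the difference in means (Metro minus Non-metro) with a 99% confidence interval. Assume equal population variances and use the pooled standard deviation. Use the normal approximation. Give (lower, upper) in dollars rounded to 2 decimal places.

Pooled variance s_p² = [42·168.8² + 234·157.5²] / (43+235−2) = 25367.3441, so s_p = 159.2713.
SE_diff = s_p·√(1/n₁ + 1/n₂) = 159.2713·√(1/43 + 1/235) = 26.4175.
z* = 2.576; margin = 2.576 × 26.4175 = 68.0515.
Difference = 357.2 − 195.9 = 161.3000.
161.3000 ± 68.0515 → (93.25, 229.35).

(93.25, 229.35)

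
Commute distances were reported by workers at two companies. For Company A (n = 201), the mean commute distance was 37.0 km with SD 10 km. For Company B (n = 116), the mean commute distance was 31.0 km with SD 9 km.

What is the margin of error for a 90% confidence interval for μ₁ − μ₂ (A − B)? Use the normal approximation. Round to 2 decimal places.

1.80

SE₁ = s₁/√n₁ = 10/√201 = 0.7053; SE₂ = 9/√116 = 0.8356.
Independent samples, unequal variances: SE_diff = √(SE₁² + SE₂²) = √(0.49744809 + 0.69822736) = 1.0935.
z* = 1.645, so margin of error = 1.645 × 1.0935 = 1.7988.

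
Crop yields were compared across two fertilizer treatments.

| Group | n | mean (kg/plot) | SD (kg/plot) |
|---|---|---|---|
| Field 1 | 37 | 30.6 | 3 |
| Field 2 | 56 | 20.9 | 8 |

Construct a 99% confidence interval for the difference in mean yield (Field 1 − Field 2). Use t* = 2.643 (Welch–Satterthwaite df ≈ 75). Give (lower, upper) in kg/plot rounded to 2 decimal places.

Standard errors of each mean: 3/√37 = 0.4932 and 8/√56 = 1.0690.
SE(x̄₁ − x̄₂) = √(0.4932² + 1.0690²) = 1.1773 for independent samples with unequal variances.
With t* = 2.643, the margin is 2.643 × 1.1773 = 3.1116.
x̄₁ − x̄₂ = 30.6 − 20.9 = 9.7000; the interval is 9.7000 ± 3.1116 = (6.59, 12.81).

(6.59, 12.81)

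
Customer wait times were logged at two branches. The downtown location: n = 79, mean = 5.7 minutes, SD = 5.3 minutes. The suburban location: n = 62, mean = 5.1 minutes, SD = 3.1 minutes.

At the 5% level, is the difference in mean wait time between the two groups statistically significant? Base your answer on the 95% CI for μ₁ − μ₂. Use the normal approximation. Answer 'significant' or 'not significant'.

SE₁ = s₁/√n₁ = 5.3/√79 = 0.5963; SE₂ = 3.1/√62 = 0.3937.
Independent samples, unequal variances: SE_diff = √(SE₁² + SE₂²) = √(0.35557369 + 0.15499969) = 0.7145.
z* = 1.960, so margin of error = 1.960 × 0.7145 = 1.4004.
Difference in means = 5.7 − 5.1 = 0.6000.
0.6000 ± 1.4004 → (-0.8004, 2.0004).
The interval (-0.8004, 2.0004) contains 0, so the difference is not significant.

not significant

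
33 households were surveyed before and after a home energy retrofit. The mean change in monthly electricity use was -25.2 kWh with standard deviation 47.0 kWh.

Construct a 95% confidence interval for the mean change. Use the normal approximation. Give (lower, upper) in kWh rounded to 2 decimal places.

(-41.24, -9.16)

This is a matched-pairs design, so SE = s_d/√n = 47.0/√33 = 8.1816.
Margin = 1.960 × 8.1816 = 16.0359; the interval is -25.2 ± 16.0359 = (-41.24, -9.16).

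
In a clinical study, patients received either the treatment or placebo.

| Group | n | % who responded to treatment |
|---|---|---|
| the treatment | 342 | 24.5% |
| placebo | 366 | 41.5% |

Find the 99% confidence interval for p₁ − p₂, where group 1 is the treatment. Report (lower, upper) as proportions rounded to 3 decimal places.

(-0.259, -0.081)

The two standard errors are √(0.2450×0.7550/342) = 0.02326 and √(0.4150×0.5850/366) = 0.02575.
Because the samples are independent, SE_diff = √(0.02326² + 0.02575²) = 0.03470.
Using z* = 2.576 for 99%, ME = 2.576 × 0.03470 = 0.08939.
p̂₁ − p̂₂ = -0.1700; interval -0.1700 ± 0.08939 gives (-0.259, -0.081).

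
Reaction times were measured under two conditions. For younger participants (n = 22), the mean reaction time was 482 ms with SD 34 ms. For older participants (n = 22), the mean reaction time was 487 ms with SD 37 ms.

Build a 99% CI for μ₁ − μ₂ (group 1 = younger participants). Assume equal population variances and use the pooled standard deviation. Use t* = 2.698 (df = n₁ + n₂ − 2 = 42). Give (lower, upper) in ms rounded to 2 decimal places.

(-33.90, 23.90)

Pooled variance s_p² = [21·34² + 21·37²] / (22+22−2) = 1262.5000, so s_p = 35.5317.
SE_diff = s_p·√(1/n₁ + 1/n₂) = 35.5317·√(1/22 + 1/22) = 10.7132.
t* = 2.698; margin = 2.698 × 10.7132 = 28.9042.
Difference = 482 − 487 = -5.0000.
-5.0000 ± 28.9042 → (-33.90, 23.90).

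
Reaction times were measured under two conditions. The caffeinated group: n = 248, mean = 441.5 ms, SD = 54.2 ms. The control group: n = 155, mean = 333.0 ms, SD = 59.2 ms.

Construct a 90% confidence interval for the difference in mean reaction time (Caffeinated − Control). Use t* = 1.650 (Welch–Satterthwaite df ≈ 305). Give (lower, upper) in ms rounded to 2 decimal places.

(98.81, 118.19)

SE₁ = s₁/√n₁ = 54.2/√248 = 3.4417; SE₂ = 59.2/√155 = 4.7551.
Independent samples, unequal variances: SE_diff = √(SE₁² + SE₂²) = √(11.84529889 + 22.61097601) = 5.8699.
t* = 1.650, so margin of error = 1.650 × 5.8699 = 9.6853.
Difference in means = 441.5 − 333.0 = 108.5000.
108.5000 ± 9.6853 → (98.81, 118.19).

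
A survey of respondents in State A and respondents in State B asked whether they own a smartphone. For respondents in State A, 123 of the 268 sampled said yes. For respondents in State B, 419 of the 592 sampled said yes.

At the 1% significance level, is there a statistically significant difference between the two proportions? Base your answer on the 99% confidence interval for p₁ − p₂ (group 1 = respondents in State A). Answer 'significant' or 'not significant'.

First, p̂₁ = 123/268 = 0.4590; p̂₂ = 419/592 = 0.7078.
The two standard errors are √(0.4590×0.5410/268) = 0.03044 and √(0.7078×0.2922/592) = 0.01869.
Because the samples are independent, SE_diff = √(0.03044² + 0.01869²) = 0.03572.
Using z* = 2.576 for 99%, ME = 2.576 × 0.03572 = 0.09201.
p̂₁ − p̂₂ = -0.2488; interval -0.2488 ± 0.09201 gives (-0.34081, -0.15679).
The interval (-0.34081, -0.15679) does not contain 0, so the difference is significant.

significant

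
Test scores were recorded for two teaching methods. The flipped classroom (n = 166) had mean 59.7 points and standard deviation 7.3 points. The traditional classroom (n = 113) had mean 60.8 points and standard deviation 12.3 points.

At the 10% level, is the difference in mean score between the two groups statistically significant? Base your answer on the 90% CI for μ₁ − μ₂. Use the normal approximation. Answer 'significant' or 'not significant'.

not significant

SE₁ = s₁/√n₁ = 7.3/√166 = 0.5666; SE₂ = 12.3/√113 = 1.1571.
Independent samples, unequal variances: SE_diff = √(SE₁² + SE₂²) = √(0.32103556 + 1.33888041) = 1.2884.
z* = 1.645, so margin of error = 1.645 × 1.2884 = 2.1194.
Difference in means = 59.7 − 60.8 = -1.1000.
-1.1000 ± 2.1194 → (-3.2194, 1.0194).
The interval (-3.2194, 1.0194) contains 0, so the difference is not significant.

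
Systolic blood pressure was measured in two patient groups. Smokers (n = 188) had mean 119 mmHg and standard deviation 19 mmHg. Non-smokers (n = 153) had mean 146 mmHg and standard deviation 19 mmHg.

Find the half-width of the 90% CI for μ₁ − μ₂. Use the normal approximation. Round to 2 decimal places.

Per-group SEs: s₁/√n₁ = 19/√188 = 1.3857, s₂/√n₂ = 19/√153 = 1.5361.
Unpooled SE of the difference: √(1.92016449 + 2.35960321) = 2.0688.
Margin of error = z* · SE = 1.645 × 2.0688 = 3.4032.

3.40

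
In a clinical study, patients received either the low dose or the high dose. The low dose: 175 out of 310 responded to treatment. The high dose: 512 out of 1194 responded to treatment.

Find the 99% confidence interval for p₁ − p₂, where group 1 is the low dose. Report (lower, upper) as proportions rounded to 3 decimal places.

First, p̂₁ = 175/310 = 0.5645; p̂₂ = 512/1194 = 0.4288.
The two standard errors are √(0.5645×0.4355/310) = 0.02816 and √(0.4288×0.5712/1194) = 0.01432.
Because the samples are independent, SE_diff = √(0.02816² + 0.01432²) = 0.03159.
Using z* = 2.576 for 99%, ME = 2.576 × 0.03159 = 0.08138.
p̂₁ − p̂₂ = 0.1357; interval 0.1357 ± 0.08138 gives (0.054, 0.217).

(0.054, 0.217)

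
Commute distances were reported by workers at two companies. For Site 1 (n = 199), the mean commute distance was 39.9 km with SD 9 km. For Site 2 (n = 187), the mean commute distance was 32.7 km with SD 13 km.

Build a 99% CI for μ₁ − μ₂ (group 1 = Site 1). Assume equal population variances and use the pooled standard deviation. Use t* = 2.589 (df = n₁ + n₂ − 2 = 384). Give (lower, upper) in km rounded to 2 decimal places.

s_p = √[((n₁−1)s₁² + (n₂−1)s₂²)/(n₁+n₂−2)] = √[(198·9² + 186·13²)/384] = 11.1187.
SE = 11.1187·√(1/199 + 1/187) = 1.1324.
With t* = 2.589, margin = 2.589 × 1.1324 = 2.9318.
x̄₁ − x̄₂ = 39.9 − 32.7 = 7.2000; interval 7.2000 ± 2.9318 = (4.27, 10.13).

(4.27, 10.13)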